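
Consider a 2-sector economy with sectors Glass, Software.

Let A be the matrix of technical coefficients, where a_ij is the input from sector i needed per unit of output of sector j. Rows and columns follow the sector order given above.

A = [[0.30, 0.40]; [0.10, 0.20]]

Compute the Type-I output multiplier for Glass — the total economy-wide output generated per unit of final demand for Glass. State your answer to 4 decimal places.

I − A =
  [   0.70    -0.40]
  [  -0.10     0.80]
det(I−A) = (0.70)(0.80) − (-0.40)(-0.10) = 0.5200
adj(I−A) = [[0.80, 0.40], [0.10, 0.70]]
(I − A)⁻¹ = adj(I−A) / det(I−A) ≈
  [   1.53846     0.76923]
  [   0.19231     1.34615]
The output multiplier for sector j is the column-j sum of the Leontief inverse (I − A)⁻¹ = adj(I−A) / det(I−A).
Column 1 of adj(I−A): (0.80, 0.10); det(I−A) = 0.5200.
m_1 = (0.80 + 0.10) / 0.5200 = 0.90 / 0.5200 ≈ 1.7308.

m_1 = 1.7308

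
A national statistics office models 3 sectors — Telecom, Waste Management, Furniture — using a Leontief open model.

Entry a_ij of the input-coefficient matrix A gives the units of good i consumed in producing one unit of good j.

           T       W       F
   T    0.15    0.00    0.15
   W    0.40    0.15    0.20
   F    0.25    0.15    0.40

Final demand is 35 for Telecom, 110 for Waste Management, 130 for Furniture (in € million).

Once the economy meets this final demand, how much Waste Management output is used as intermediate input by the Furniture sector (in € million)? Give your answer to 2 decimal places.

I − A =
  [   0.85     0.00    -0.15]
  [  -0.40     0.85    -0.20]
  [  -0.25    -0.15     0.60]
Cofactors of I−A, C_ij = (−1)^(i+j)·(minor ij) (rows/columns in the sector order above):
  C_11 = (0.85)(0.60) − (-0.20)(-0.15) = 0.4800
  C_12 = −[(-0.40)(0.60) − (-0.20)(-0.25)] = 0.2900
  C_13 = (-0.40)(-0.15) − (0.85)(-0.25) = 0.2725
  C_21 = −[(0.00)(0.60) − (-0.15)(-0.15)] = 0.0225
  C_22 = (0.85)(0.60) − (-0.15)(-0.25) = 0.4725
  C_23 = −[(0.85)(-0.15) − (0.00)(-0.25)] = 0.1275
  C_31 = (0.00)(-0.20) − (-0.15)(0.85) = 0.1275
  C_32 = −[(0.85)(-0.20) − (-0.15)(-0.40)] = 0.2300
  C_33 = (0.85)(0.85) − (0.00)(-0.40) = 0.7225
det(I−A) = Σ_j (I−A)_1j·C_1j = (0.85)(0.4800) + (0.00)(0.2900) + (-0.15)(0.2725) = 0.367125
adj(I−A) = Cᵀ =
  [ 0.4800   0.0225   0.1275]
  [ 0.2900   0.4725   0.2300]
  [ 0.2725   0.1275   0.7225]
(I − A)⁻¹ = adj(I−A) / det(I−A) ≈
  [   1.3075     0.0613     0.3473]
  [   0.7899     1.2870     0.6265]
  [   0.7423     0.3473     1.9680]
First solve x = (I − A)⁻¹ d = adj(I−A)·d / det(I−A); in particular x_F = (0.2725·35 + 0.1275·110 + 0.7225·130) / 0.367125 = 117.4875 / 0.367125 ≈ 320.0204.
Intermediate flow from W to F: z_WF = a_WF · x_F = 0.20 × 117.4875 / 0.367125 = 23.4975 / 0.367125 ≈ 64.00.

z_WF = 64.00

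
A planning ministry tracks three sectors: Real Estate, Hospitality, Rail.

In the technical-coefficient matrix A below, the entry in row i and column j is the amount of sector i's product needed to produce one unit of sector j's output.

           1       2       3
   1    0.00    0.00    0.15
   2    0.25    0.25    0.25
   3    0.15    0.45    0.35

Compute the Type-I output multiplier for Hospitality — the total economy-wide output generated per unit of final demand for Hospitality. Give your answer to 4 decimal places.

m_2 = 3.3553

I − A =
  [   1.00     0.00    -0.15]
  [  -0.25     0.75    -0.25]
  [  -0.15    -0.45     0.65]
Cofactors of I−A, C_ij = (−1)^(i+j)·(minor ij) (rows/columns in the sector order above):
  C_11 = (0.75)(0.65) − (-0.25)(-0.45) = 0.3750
  C_12 = −[(-0.25)(0.65) − (-0.25)(-0.15)] = 0.2000
  C_13 = (-0.25)(-0.45) − (0.75)(-0.15) = 0.2250
  C_21 = −[(0.00)(0.65) − (-0.15)(-0.45)] = 0.0675
  C_22 = (1.00)(0.65) − (-0.15)(-0.15) = 0.6275
  C_23 = −[(1.00)(-0.45) − (0.00)(-0.15)] = 0.4500
  C_31 = (0.00)(-0.25) − (-0.15)(0.75) = 0.1125
  C_32 = −[(1.00)(-0.25) − (-0.15)(-0.25)] = 0.2875
  C_33 = (1.00)(0.75) − (0.00)(-0.25) = 0.7500
det(I−A) = Σ_j (I−A)_1j·C_1j = (1.00)(0.3750) + (0.00)(0.2000) + (-0.15)(0.2250) = 0.34125
adj(I−A) = Cᵀ =
  [ 0.3750   0.0675   0.1125]
  [ 0.2000   0.6275   0.2875]
  [ 0.2250   0.4500   0.7500]
(I − A)⁻¹ = adj(I−A) / det(I−A) ≈
  [   1.09890     0.19780     0.32967]
  [   0.58608     1.83883     0.84249]
  [   0.65934     1.31868     2.19780]
The output multiplier for sector j is the column-j sum of the Leontief inverse (I − A)⁻¹ = adj(I−A) / det(I−A).
Column 2 of adj(I−A): (0.0675, 0.6275, 0.4500); det(I−A) = 0.34125.
m_2 = (0.0675 + 0.6275 + 0.4500) / 0.34125 = 1.145 / 0.34125 ≈ 3.3553.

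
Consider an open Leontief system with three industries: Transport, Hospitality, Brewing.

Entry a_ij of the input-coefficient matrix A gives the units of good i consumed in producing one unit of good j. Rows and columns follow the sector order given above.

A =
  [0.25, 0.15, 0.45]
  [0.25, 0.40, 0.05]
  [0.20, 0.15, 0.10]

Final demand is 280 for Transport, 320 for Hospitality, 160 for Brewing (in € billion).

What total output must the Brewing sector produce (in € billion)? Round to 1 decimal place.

I − A =
  [   0.75    -0.15    -0.45]
  [  -0.25     0.60    -0.05]
  [  -0.20    -0.15     0.90]
Cofactors of I−A, C_ij = (−1)^(i+j)·(minor ij) (rows/columns in the sector order above):
  C_11 = (0.60)(0.90) − (-0.05)(-0.15) = 0.5325
  C_12 = −[(-0.25)(0.90) − (-0.05)(-0.20)] = 0.2350
  C_13 = (-0.25)(-0.15) − (0.60)(-0.20) = 0.1575
  C_21 = −[(-0.15)(0.90) − (-0.45)(-0.15)] = 0.2025
  C_22 = (0.75)(0.90) − (-0.45)(-0.20) = 0.5850
  C_23 = −[(0.75)(-0.15) − (-0.15)(-0.20)] = 0.1425
  C_31 = (-0.15)(-0.05) − (-0.45)(0.60) = 0.2775
  C_32 = −[(0.75)(-0.05) − (-0.45)(-0.25)] = 0.1500
  C_33 = (0.75)(0.60) − (-0.15)(-0.25) = 0.4125
det(I−A) = Σ_j (I−A)_1j·C_1j = (0.75)(0.5325) + (-0.15)(0.2350) + (-0.45)(0.1575) = 0.29325
adj(I−A) = Cᵀ =
  [ 0.5325   0.2025   0.2775]
  [ 0.2350   0.5850   0.1500]
  [ 0.1575   0.1425   0.4125]
(I − A)⁻¹ = adj(I−A) / det(I−A) ≈
  [   1.8159     0.6905     0.9463]
  [   0.8014     1.9949     0.5115]
  [   0.5371     0.4859     1.4066]
x = (I − A)⁻¹ d = adj(I−A)·d / det(I−A), with det(I−A) = 0.29325:
  x_T = (0.5325·280 + 0.2025·320 + 0.2775·160) / 0.29325 = 258.30 / 0.29325 ≈ 880.8
  x_H = (0.2350·280 + 0.5850·320 + 0.1500·160) / 0.29325 = 277.00 / 0.29325 ≈ 944.6
  x_B = (0.1575·280 + 0.1425·320 + 0.4125·160) / 0.29325 = 155.70 / 0.29325 ≈ 530.9

x_B = 530.9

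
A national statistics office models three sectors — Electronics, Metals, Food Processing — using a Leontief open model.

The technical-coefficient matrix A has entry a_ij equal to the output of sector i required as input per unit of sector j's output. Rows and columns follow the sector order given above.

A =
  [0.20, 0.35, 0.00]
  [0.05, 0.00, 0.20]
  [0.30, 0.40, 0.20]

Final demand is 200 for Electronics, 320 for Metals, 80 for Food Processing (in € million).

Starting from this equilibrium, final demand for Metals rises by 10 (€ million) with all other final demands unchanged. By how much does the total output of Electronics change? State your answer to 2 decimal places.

I − A =
  [   0.80    -0.35     0.00]
  [  -0.05     1.00    -0.20]
  [  -0.30    -0.40     0.80]
Cofactors of I−A, C_ij = (−1)^(i+j)·(minor ij) (rows/columns in the sector order above):
  C_11 = (1.00)(0.80) − (-0.20)(-0.40) = 0.7200
  C_12 = −[(-0.05)(0.80) − (-0.20)(-0.30)] = 0.1000
  C_13 = (-0.05)(-0.40) − (1.00)(-0.30) = 0.3200
  C_21 = −[(-0.35)(0.80) − (0.00)(-0.40)] = 0.2800
  C_22 = (0.80)(0.80) − (0.00)(-0.30) = 0.6400
  C_23 = −[(0.80)(-0.40) − (-0.35)(-0.30)] = 0.4250
  C_31 = (-0.35)(-0.20) − (0.00)(1.00) = 0.0700
  C_32 = −[(0.80)(-0.20) − (0.00)(-0.05)] = 0.1600
  C_33 = (0.80)(1.00) − (-0.35)(-0.05) = 0.7825
det(I−A) = Σ_j (I−A)_1j·C_1j = (0.80)(0.7200) + (-0.35)(0.1000) + (0.00)(0.3200) = 0.5410
adj(I−A) = Cᵀ =
  [ 0.7200   0.2800   0.0700]
  [ 0.1000   0.6400   0.1600]
  [ 0.3200   0.4250   0.7825]
(I − A)⁻¹ = adj(I−A) / det(I−A) ≈
  [   1.3309     0.5176     0.1294]
  [   0.1848     1.1830     0.2957]
  [   0.5915     0.7856     1.4464]
Δx = (I − A)⁻¹ Δd with Δd having +10 in the Metals component and 0 elsewhere.
So Δx_E = L_EM · (+10), where L_EM = adj(I−A)_EM / det(I−A) = 0.2800 / 0.5410.
Δx_E = 0.2800 × (+10) / 0.5410 = 2.80 / 0.5410 ≈ 5.18.

Δx_E = 5.18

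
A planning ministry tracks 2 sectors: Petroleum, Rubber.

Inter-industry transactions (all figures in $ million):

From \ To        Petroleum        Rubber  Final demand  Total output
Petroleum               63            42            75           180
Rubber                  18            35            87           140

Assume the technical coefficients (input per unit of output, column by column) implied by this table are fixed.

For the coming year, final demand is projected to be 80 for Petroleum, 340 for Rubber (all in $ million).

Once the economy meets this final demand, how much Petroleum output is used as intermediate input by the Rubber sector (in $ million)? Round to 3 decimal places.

Technical coefficients a_ij = z_ij / X_j:
  a_11 = 63/180 = 0.35, a_21 = 18/180 = 0.10
  a_12 = 42/140 = 0.30, a_22 = 35/140 = 0.25
I − A =
  [   0.65    -0.30]
  [  -0.10     0.75]
det(I−A) = (0.65)(0.75) − (-0.30)(-0.10) = 0.4575
adj(I−A) = [[0.75, 0.30], [0.10, 0.65]]
(I − A)⁻¹ = adj(I−A) / det(I−A) ≈
  [   1.6393     0.6557]
  [   0.2186     1.4208]
First solve x = (I − A)⁻¹ d = adj(I−A)·d / det(I−A); in particular x_2 = (0.10·80 + 0.65·340) / 0.4575 = 229.00 / 0.4575 ≈ 500.54645.
Intermediate flow from 1 to 2: z_12 = a_12 · x_2 = 0.30 × 229.00 / 0.4575 = 68.70 / 0.4575 ≈ 150.164.

z_12 = 150.164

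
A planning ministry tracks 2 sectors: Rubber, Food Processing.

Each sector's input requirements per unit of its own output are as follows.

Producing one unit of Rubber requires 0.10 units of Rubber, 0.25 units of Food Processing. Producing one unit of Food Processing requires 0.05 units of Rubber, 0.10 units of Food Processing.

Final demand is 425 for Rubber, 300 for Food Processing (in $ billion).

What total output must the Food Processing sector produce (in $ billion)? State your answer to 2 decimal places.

I − A =
  [   0.90    -0.05]
  [  -0.25     0.90]
det(I−A) = (0.90)(0.90) − (-0.05)(-0.25) = 0.7975
adj(I−A) = [[0.90, 0.05], [0.25, 0.90]]
(I − A)⁻¹ = adj(I−A) / det(I−A) ≈
  [   1.1285     0.0627]
  [   0.3135     1.1285]
x = (I − A)⁻¹ d = adj(I−A)·d / det(I−A), with det(I−A) = 0.7975:
  x_1 = (0.90·425 + 0.05·300) / 0.7975 = 397.50 / 0.7975 ≈ 498.43
  x_2 = (0.25·425 + 0.90·300) / 0.7975 = 376.25 / 0.7975 ≈ 471.79

x_2 = 471.79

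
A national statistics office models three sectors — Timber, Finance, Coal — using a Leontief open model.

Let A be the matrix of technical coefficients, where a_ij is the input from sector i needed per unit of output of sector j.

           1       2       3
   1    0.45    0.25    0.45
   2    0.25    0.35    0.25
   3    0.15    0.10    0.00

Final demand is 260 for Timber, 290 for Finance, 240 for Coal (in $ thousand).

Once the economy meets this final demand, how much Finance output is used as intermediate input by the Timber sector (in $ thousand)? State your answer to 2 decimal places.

I − A =
  [   0.55    -0.25    -0.45]
  [  -0.25     0.65    -0.25]
  [  -0.15    -0.10     1.00]
Cofactors of I−A, C_ij = (−1)^(i+j)·(minor ij) (rows/columns in the sector order above):
  C_11 = (0.65)(1.00) − (-0.25)(-0.10) = 0.6250
  C_12 = −[(-0.25)(1.00) − (-0.25)(-0.15)] = 0.2875
  C_13 = (-0.25)(-0.10) − (0.65)(-0.15) = 0.1225
  C_21 = −[(-0.25)(1.00) − (-0.45)(-0.10)] = 0.2950
  C_22 = (0.55)(1.00) − (-0.45)(-0.15) = 0.4825
  C_23 = −[(0.55)(-0.10) − (-0.25)(-0.15)] = 0.0925
  C_31 = (-0.25)(-0.25) − (-0.45)(0.65) = 0.3550
  C_32 = −[(0.55)(-0.25) − (-0.45)(-0.25)] = 0.2500
  C_33 = (0.55)(0.65) − (-0.25)(-0.25) = 0.2950
det(I−A) = Σ_j (I−A)_1j·C_1j = (0.55)(0.6250) + (-0.25)(0.2875) + (-0.45)(0.1225) = 0.21675
adj(I−A) = Cᵀ =
  [ 0.6250   0.2950   0.3550]
  [ 0.2875   0.4825   0.2500]
  [ 0.1225   0.0925   0.2950]
(I − A)⁻¹ = adj(I−A) / det(I−A) ≈
  [   2.8835     1.3610     1.6378]
  [   1.3264     2.2261     1.1534]
  [   0.5652     0.4268     1.3610]
First solve x = (I − A)⁻¹ d = adj(I−A)·d / det(I−A); in particular x_1 = (0.6250·260 + 0.2950·290 + 0.3550·240) / 0.21675 = 333.25 / 0.21675 ≈ 1537.4856.
Intermediate flow from 2 to 1: z_21 = a_21 · x_1 = 0.25 × 333.25 / 0.21675 = 83.3125 / 0.21675 ≈ 384.37.

z_21 = 384.37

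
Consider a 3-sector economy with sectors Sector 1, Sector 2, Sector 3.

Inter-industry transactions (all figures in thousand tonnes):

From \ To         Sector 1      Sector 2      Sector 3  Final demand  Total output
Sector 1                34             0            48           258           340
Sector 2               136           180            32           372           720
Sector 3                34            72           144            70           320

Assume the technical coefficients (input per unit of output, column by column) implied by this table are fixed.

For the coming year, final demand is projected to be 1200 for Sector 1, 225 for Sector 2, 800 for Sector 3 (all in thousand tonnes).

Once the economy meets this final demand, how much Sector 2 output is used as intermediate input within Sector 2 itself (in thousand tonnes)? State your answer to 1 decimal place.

Technical coefficients a_ij = z_ij / X_j:
  a_11 = 34/340 = 0.10, a_21 = 136/340 = 0.40, a_31 = 34/340 = 0.10
  a_12 = 0/720 = 0.00, a_22 = 180/720 = 0.25, a_32 = 72/720 = 0.10
  a_13 = 48/320 = 0.15, a_23 = 32/320 = 0.10, a_33 = 144/320 = 0.45
I − A =
  [   0.90     0.00    -0.15]
  [  -0.40     0.75    -0.10]
  [  -0.10    -0.10     0.55]
Cofactors of I−A, C_ij = (−1)^(i+j)·(minor ij) (rows/columns in the sector order above):
  C_11 = (0.75)(0.55) − (-0.10)(-0.10) = 0.4025
  C_12 = −[(-0.40)(0.55) − (-0.10)(-0.10)] = 0.2300
  C_13 = (-0.40)(-0.10) − (0.75)(-0.10) = 0.1150
  C_21 = −[(0.00)(0.55) − (-0.15)(-0.10)] = 0.0150
  C_22 = (0.90)(0.55) − (-0.15)(-0.10) = 0.4800
  C_23 = −[(0.90)(-0.10) − (0.00)(-0.10)] = 0.0900
  C_31 = (0.00)(-0.10) − (-0.15)(0.75) = 0.1125
  C_32 = −[(0.90)(-0.10) − (-0.15)(-0.40)] = 0.1500
  C_33 = (0.90)(0.75) − (0.00)(-0.40) = 0.6750
det(I−A) = Σ_j (I−A)_1j·C_1j = (0.90)(0.4025) + (0.00)(0.2300) + (-0.15)(0.1150) = 0.3450
adj(I−A) = Cᵀ =
  [ 0.4025   0.0150   0.1125]
  [ 0.2300   0.4800   0.1500]
  [ 0.1150   0.0900   0.6750]
(I − A)⁻¹ = adj(I−A) / det(I−A) ≈
  [   1.1667     0.0435     0.3261]
  [   0.6667     1.3913     0.4348]
  [   0.3333     0.2609     1.9565]
First solve x = (I − A)⁻¹ d = adj(I−A)·d / det(I−A); in particular x_2 = (0.2300·1200 + 0.4800·225 + 0.1500·800) / 0.3450 = 504.00 / 0.3450 ≈ 1460.870.
Intermediate flow from 2 to 2: z_22 = a_22 · x_2 = 0.25 × 504.00 / 0.3450 = 126.00 / 0.3450 ≈ 365.2.

z_22 = 365.2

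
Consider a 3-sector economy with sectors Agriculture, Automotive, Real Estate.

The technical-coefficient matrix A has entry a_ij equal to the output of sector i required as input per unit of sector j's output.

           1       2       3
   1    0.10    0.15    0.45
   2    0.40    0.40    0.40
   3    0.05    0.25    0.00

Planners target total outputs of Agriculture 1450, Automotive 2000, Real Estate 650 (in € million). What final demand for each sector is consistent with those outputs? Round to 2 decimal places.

d_1 = 712.50, d_2 = 360.00, d_3 = 77.50

I − A =
  [   0.90    -0.15    -0.45]
  [  -0.40     0.60    -0.40]
  [  -0.05    -0.25     1.00]
d = (I − A) x:
  d_1 = (+0.90)·1450 + (-0.15)·2000 + (-0.45)·650 = 712.50
  d_2 = (-0.40)·1450 + (+0.60)·2000 + (-0.40)·650 = 360.00
  d_3 = (-0.05)·1450 + (-0.25)·2000 + (+1.00)·650 = 77.50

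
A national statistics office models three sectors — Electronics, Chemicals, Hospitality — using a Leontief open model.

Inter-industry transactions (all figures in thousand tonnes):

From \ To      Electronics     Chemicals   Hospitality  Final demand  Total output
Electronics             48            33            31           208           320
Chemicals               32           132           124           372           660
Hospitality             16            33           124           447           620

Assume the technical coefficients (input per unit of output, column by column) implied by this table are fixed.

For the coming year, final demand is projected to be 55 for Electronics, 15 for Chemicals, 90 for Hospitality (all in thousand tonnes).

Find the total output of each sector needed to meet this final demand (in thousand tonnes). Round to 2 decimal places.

Technical coefficients a_ij = z_ij / X_j:
  a_EE = 48/320 = 0.15, a_CE = 32/320 = 0.10, a_HE = 16/320 = 0.05
  a_EC = 33/660 = 0.05, a_CC = 132/660 = 0.20, a_HC = 33/660 = 0.05
  a_EH = 31/620 = 0.05, a_CH = 124/620 = 0.20, a_HH = 124/620 = 0.20
I − A =
  [   0.85    -0.05    -0.05]
  [  -0.10     0.80    -0.20]
  [  -0.05    -0.05     0.80]
Cofactors of I−A, C_ij = (−1)^(i+j)·(minor ij) (rows/columns in the sector order above):
  C_11 = (0.80)(0.80) − (-0.20)(-0.05) = 0.6300
  C_12 = −[(-0.10)(0.80) − (-0.20)(-0.05)] = 0.0900
  C_13 = (-0.10)(-0.05) − (0.80)(-0.05) = 0.0450
  C_21 = −[(-0.05)(0.80) − (-0.05)(-0.05)] = 0.0425
  C_22 = (0.85)(0.80) − (-0.05)(-0.05) = 0.6775
  C_23 = −[(0.85)(-0.05) − (-0.05)(-0.05)] = 0.0450
  C_31 = (-0.05)(-0.20) − (-0.05)(0.80) = 0.0500
  C_32 = −[(0.85)(-0.20) − (-0.05)(-0.10)] = 0.1750
  C_33 = (0.85)(0.80) − (-0.05)(-0.10) = 0.6750
det(I−A) = Σ_j (I−A)_1j·C_1j = (0.85)(0.6300) + (-0.05)(0.0900) + (-0.05)(0.0450) = 0.52875
adj(I−A) = Cᵀ =
  [ 0.6300   0.0425   0.0500]
  [ 0.0900   0.6775   0.1750]
  [ 0.0450   0.0450   0.6750]
(I − A)⁻¹ = adj(I−A) / det(I−A) ≈
  [   1.1915     0.0804     0.0946]
  [   0.1702     1.2813     0.3310]
  [   0.0851     0.0851     1.2766]
x = (I − A)⁻¹ d = adj(I−A)·d / det(I−A), with det(I−A) = 0.52875:
  x_E = (0.6300·55 + 0.0425·15 + 0.0500·90) / 0.52875 = 39.7875 / 0.52875 ≈ 75.25
  x_C = (0.0900·55 + 0.6775·15 + 0.1750·90) / 0.52875 = 30.8625 / 0.52875 ≈ 58.37
  x_H = (0.0450·55 + 0.0450·15 + 0.6750·90) / 0.52875 = 63.90 / 0.52875 ≈ 120.85

x_E = 75.25, x_C = 58.37, x_H = 120.85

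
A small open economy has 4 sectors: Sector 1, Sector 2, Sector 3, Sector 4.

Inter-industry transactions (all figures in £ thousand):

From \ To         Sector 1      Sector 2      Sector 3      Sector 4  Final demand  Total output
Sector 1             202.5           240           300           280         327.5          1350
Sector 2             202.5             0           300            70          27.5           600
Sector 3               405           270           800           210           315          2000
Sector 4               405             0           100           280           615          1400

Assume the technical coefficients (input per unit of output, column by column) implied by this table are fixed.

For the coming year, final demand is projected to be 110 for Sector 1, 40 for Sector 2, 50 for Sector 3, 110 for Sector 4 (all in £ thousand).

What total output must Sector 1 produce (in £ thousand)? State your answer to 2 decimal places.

Technical coefficients a_ij = z_ij / X_j:
  a_11 = 202.5/1350 = 0.15, a_21 = 202.5/1350 = 0.15, a_31 = 405/1350 = 0.30, a_41 = 405/1350 = 0.30
  a_12 = 240/600 = 0.40, a_22 = 0/600 = 0.00, a_32 = 270/600 = 0.45, a_42 = 0/600 = 0.00
  a_13 = 300/2000 = 0.15, a_23 = 300/2000 = 0.15, a_33 = 800/2000 = 0.40, a_43 = 100/2000 = 0.05
  a_14 = 280/1400 = 0.20, a_24 = 70/1400 = 0.05, a_34 = 210/1400 = 0.15, a_44 = 280/1400 = 0.20
I − A =
  [   0.85    -0.40    -0.15    -0.20]
  [  -0.15     1.00    -0.15    -0.05]
  [  -0.30    -0.45     0.60    -0.15]
  [  -0.30     0.00    -0.05     0.80]
Compute the cofactors C_ij = (−1)^(i+j)·(3×3 minor ij) of I−A; the adjugate is their transpose:
adj(I−A) = Cᵀ =
  [ 0.417375   0.247500   0.179000   0.153375]
  [ 0.123375   0.319875   0.116875   0.072750]
  [ 0.345750   0.393000   0.566000   0.217125]
  [ 0.178125   0.117375   0.102500   0.343500]
det(I−A) = Σ_j (I−A)_1j·C_1j = (0.85)(0.417375) + (-0.40)(0.123375) + (-0.15)(0.345750) + (-0.20)(0.178125) = 0.21793125
(I − A)⁻¹ = adj(I−A) / det(I−A) ≈
  [   1.9152     1.1357     0.8214     0.7038]
  [   0.5661     1.4678     0.5363     0.3338]
  [   1.5865     1.8033     2.5971     0.9963]
  [   0.8173     0.5386     0.4703     1.5762]
x = (I − A)⁻¹ d = adj(I−A)·d / det(I−A), with det(I−A) = 0.21793125:
  x_1 = (0.417375·110 + 0.247500·40 + 0.179000·50 + 0.153375·110) / 0.21793125 = 81.6325 / 0.21793125 ≈ 374.58
  x_2 = (0.123375·110 + 0.319875·40 + 0.116875·50 + 0.072750·110) / 0.21793125 = 40.2125 / 0.21793125 ≈ 184.52
  x_3 = (0.345750·110 + 0.393000·40 + 0.566000·50 + 0.217125·110) / 0.21793125 = 105.93625 / 0.21793125 ≈ 486.10
  x_4 = (0.178125·110 + 0.117375·40 + 0.102500·50 + 0.343500·110) / 0.21793125 = 67.19875 / 0.21793125 ≈ 308.35

x_1 = 374.58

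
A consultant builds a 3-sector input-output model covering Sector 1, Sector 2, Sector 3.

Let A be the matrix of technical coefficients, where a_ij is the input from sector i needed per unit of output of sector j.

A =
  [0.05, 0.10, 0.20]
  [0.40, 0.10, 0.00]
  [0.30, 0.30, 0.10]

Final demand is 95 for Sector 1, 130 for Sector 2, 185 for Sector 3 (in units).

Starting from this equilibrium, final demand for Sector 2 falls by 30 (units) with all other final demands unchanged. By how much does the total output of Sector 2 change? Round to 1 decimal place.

Δx_2 = -36.4

I − A =
  [   0.95    -0.10    -0.20]
  [  -0.40     0.90     0.00]
  [  -0.30    -0.30     0.90]
Cofactors of I−A, C_ij = (−1)^(i+j)·(minor ij) (rows/columns in the sector order above):
  C_11 = (0.90)(0.90) − (0.00)(-0.30) = 0.8100
  C_12 = −[(-0.40)(0.90) − (0.00)(-0.30)] = 0.3600
  C_13 = (-0.40)(-0.30) − (0.90)(-0.30) = 0.3900
  C_21 = −[(-0.10)(0.90) − (-0.20)(-0.30)] = 0.1500
  C_22 = (0.95)(0.90) − (-0.20)(-0.30) = 0.7950
  C_23 = −[(0.95)(-0.30) − (-0.10)(-0.30)] = 0.3150
  C_31 = (-0.10)(0.00) − (-0.20)(0.90) = 0.1800
  C_32 = −[(0.95)(0.00) − (-0.20)(-0.40)] = 0.0800
  C_33 = (0.95)(0.90) − (-0.10)(-0.40) = 0.8150
det(I−A) = Σ_j (I−A)_1j·C_1j = (0.95)(0.8100) + (-0.10)(0.3600) + (-0.20)(0.3900) = 0.6555
adj(I−A) = Cᵀ =
  [ 0.8100   0.1500   0.1800]
  [ 0.3600   0.7950   0.0800]
  [ 0.3900   0.3150   0.8150]
(I − A)⁻¹ = adj(I−A) / det(I−A) ≈
  [   1.2357     0.2288     0.2746]
  [   0.5492     1.2128     0.1220]
  [   0.5950     0.4805     1.2433]
Δx = (I − A)⁻¹ Δd with Δd having -30 in the Sector 2 component and 0 elsewhere.
So Δx_2 = L_22 · (-30), where L_22 = adj(I−A)_22 / det(I−A) = 0.7950 / 0.6555.
Δx_2 = 0.7950 × (-30) / 0.6555 = -23.85 / 0.6555 ≈ -36.4.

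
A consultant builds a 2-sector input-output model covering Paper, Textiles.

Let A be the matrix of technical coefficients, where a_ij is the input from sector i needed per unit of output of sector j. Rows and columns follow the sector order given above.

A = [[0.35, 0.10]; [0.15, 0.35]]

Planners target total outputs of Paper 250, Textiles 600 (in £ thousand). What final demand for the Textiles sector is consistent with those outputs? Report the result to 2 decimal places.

I − A =
  [   0.65    -0.10]
  [  -0.15     0.65]
d = (I − A) x:
  d_P = (+0.65)·250 + (-0.10)·600 = 102.50
  d_T = (-0.15)·250 + (+0.65)·600 = 352.50

d_T = 352.50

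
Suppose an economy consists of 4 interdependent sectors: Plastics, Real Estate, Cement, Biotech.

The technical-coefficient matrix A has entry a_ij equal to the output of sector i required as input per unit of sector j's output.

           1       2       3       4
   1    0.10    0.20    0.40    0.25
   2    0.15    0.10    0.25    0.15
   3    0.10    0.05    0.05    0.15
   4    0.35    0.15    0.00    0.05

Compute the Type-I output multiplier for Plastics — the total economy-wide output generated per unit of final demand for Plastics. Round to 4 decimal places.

I − A =
  [   0.90    -0.20    -0.40    -0.25]
  [  -0.15     0.90    -0.25    -0.15]
  [  -0.10    -0.05     0.95    -0.15]
  [  -0.35    -0.15     0.00     0.95]
Compute the cofactors C_ij = (−1)^(i+j)·(3×3 minor ij) of I−A; the adjugate is their transpose:
adj(I−A) = Cᵀ =
  [ 0.773375   0.244125   0.389875   0.303625]
  [ 0.222125   0.670125   0.269875   0.206875]
  [ 0.143625   0.091875   0.625875   0.151125]
  [ 0.320000   0.195750   0.186250   0.685750]
det(I−A) = Σ_j (I−A)_1j·C_1j = (0.90)(0.773375) + (-0.20)(0.222125) + (-0.40)(0.143625) + (-0.25)(0.320000) = 0.5141625
(I − A)⁻¹ = adj(I−A) / det(I−A) ≈
  [   1.50415     0.47480     0.75827     0.59052]
  [   0.43201     1.30333     0.52488     0.40235]
  [   0.27934     0.17869     1.21727     0.29392]
  [   0.62237     0.38072     0.36224     1.33372]
The output multiplier for sector j is the column-j sum of the Leontief inverse (I − A)⁻¹ = adj(I−A) / det(I−A).
Column 1 of adj(I−A): (0.773375, 0.222125, 0.143625, 0.320000); det(I−A) = 0.5141625.
m_1 = (0.773375 + 0.222125 + 0.143625 + 0.320000) / 0.5141625 = 1.459125 / 0.5141625 ≈ 2.8379.

m_1 = 2.8379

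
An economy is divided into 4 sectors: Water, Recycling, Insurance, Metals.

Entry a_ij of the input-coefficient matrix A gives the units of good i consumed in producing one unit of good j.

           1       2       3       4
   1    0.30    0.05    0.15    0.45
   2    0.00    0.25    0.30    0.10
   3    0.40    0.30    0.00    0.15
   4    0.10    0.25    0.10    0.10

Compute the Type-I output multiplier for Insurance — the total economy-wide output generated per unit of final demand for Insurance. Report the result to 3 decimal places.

I − A =
  [   0.70    -0.05    -0.15    -0.45]
  [   0.00     0.75    -0.30    -0.10]
  [  -0.40    -0.30     1.00    -0.15]
  [  -0.10    -0.25    -0.10     0.90]
Compute the cofactors C_ij = (−1)^(i+j)·(3×3 minor ij) of I−A; the adjugate is their transpose:
adj(I−A) = Cᵀ =
  [ 0.543500   0.216375   0.179000   0.325625]
  [ 0.126500   0.500250   0.184000   0.149500]
  [ 0.274250   0.265500   0.420750   0.236750]
  [ 0.126000   0.192500   0.117750   0.411000]
det(I−A) = Σ_j (I−A)_1j·C_1j = (0.70)(0.543500) + (-0.05)(0.126500) + (-0.15)(0.274250) + (-0.45)(0.126000) = 0.2762875
(I − A)⁻¹ = adj(I−A) / det(I−A) ≈
  [   1.9672     0.7832     0.6479     1.1786]
  [   0.4579     1.8106     0.6660     0.5411]
  [   0.9926     0.9610     1.5229     0.8569]
  [   0.4560     0.6967     0.4262     1.4876]
The output multiplier for sector j is the column-j sum of the Leontief inverse (I − A)⁻¹ = adj(I−A) / det(I−A).
Column 3 of adj(I−A): (0.179000, 0.184000, 0.420750, 0.117750); det(I−A) = 0.2762875.
m_3 = (0.179000 + 0.184000 + 0.420750 + 0.117750) / 0.2762875 = 0.9015 / 0.2762875 ≈ 3.263.

m_3 = 3.263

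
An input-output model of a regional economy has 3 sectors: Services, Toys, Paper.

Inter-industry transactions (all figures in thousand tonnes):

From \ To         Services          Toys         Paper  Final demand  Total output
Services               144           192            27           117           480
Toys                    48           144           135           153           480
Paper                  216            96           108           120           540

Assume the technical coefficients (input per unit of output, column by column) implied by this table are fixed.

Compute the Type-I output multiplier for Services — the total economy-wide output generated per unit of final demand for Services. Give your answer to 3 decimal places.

Technical coefficients a_ij = z_ij / X_j:
  a_11 = 144/480 = 0.30, a_21 = 48/480 = 0.10, a_31 = 216/480 = 0.45
  a_12 = 192/480 = 0.40, a_22 = 144/480 = 0.30, a_32 = 96/480 = 0.20
  a_13 = 27/540 = 0.05, a_23 = 135/540 = 0.25, a_33 = 108/540 = 0.20
I − A =
  [   0.70    -0.40    -0.05]
  [  -0.10     0.70    -0.25]
  [  -0.45    -0.20     0.80]
Cofactors of I−A, C_ij = (−1)^(i+j)·(minor ij) (rows/columns in the sector order above):
  C_11 = (0.70)(0.80) − (-0.25)(-0.20) = 0.5100
  C_12 = −[(-0.10)(0.80) − (-0.25)(-0.45)] = 0.1925
  C_13 = (-0.10)(-0.20) − (0.70)(-0.45) = 0.3350
  C_21 = −[(-0.40)(0.80) − (-0.05)(-0.20)] = 0.3300
  C_22 = (0.70)(0.80) − (-0.05)(-0.45) = 0.5375
  C_23 = −[(0.70)(-0.20) − (-0.40)(-0.45)] = 0.3200
  C_31 = (-0.40)(-0.25) − (-0.05)(0.70) = 0.1350
  C_32 = −[(0.70)(-0.25) − (-0.05)(-0.10)] = 0.1800
  C_33 = (0.70)(0.70) − (-0.40)(-0.10) = 0.4500
det(I−A) = Σ_j (I−A)_1j·C_1j = (0.70)(0.5100) + (-0.40)(0.1925) + (-0.05)(0.3350) = 0.26325
adj(I−A) = Cᵀ =
  [ 0.5100   0.3300   0.1350]
  [ 0.1925   0.5375   0.1800]
  [ 0.3350   0.3200   0.4500]
(I − A)⁻¹ = adj(I−A) / det(I−A) ≈
  [   1.9373     1.2536     0.5128]
  [   0.7312     2.0418     0.6838]
  [   1.2726     1.2156     1.7094]
The output multiplier for sector j is the column-j sum of the Leontief inverse (I − A)⁻¹ = adj(I−A) / det(I−A).
Column 1 of adj(I−A): (0.5100, 0.1925, 0.3350); det(I−A) = 0.26325.
m_1 = (0.5100 + 0.1925 + 0.3350) / 0.26325 = 1.0375 / 0.26325 ≈ 3.941.

m_1 = 3.941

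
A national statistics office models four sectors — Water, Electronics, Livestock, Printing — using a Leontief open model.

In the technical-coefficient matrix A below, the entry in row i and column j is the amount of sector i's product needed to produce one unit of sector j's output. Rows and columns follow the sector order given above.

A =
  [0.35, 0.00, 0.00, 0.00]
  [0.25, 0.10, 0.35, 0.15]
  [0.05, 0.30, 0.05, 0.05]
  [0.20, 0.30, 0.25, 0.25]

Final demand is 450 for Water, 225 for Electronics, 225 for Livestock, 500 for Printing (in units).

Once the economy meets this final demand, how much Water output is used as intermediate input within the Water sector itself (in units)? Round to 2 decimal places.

I − A =
  [   0.65     0.00     0.00     0.00]
  [  -0.25     0.90    -0.35    -0.15]
  [  -0.05    -0.30     0.95    -0.05]
  [  -0.20    -0.30    -0.25     0.75]
Compute the cofactors C_ij = (−1)^(i+j)·(3×3 minor ij) of I−A; the adjugate is their transpose:
adj(I−A) = Cᵀ =
  [ 0.4920   0.0000   0.0000   0.0000]
  [ 0.2220   0.4550   0.1950   0.1040]
  [ 0.1095   0.1560   0.4095   0.0585]
  [ 0.2565   0.2340   0.2145   0.4875]
det(I−A) = Σ_j (I−A)_1j·C_1j = (0.65)(0.4920) + (0.00)(0.2220) + (0.00)(0.1095) + (0.00)(0.2565) = 0.3198
(I − A)⁻¹ = adj(I−A) / det(I−A) ≈
  [   1.5385     0.0000     0.0000     0.0000]
  [   0.6942     1.4228     0.6098     0.3252]
  [   0.3424     0.4878     1.2805     0.1829]
  [   0.8021     0.7317     0.6707     1.5244]
First solve x = (I − A)⁻¹ d = adj(I−A)·d / det(I−A); in particular x_1 = (0.4920·450 + 0.0000·225 + 0.0000·225 + 0.0000·500) / 0.3198 = 221.40 / 0.3198 ≈ 692.3077.
Intermediate flow from 1 to 1: z_11 = a_11 · x_1 = 0.35 × 221.40 / 0.3198 = 77.49 / 0.3198 ≈ 242.31.

z_11 = 242.31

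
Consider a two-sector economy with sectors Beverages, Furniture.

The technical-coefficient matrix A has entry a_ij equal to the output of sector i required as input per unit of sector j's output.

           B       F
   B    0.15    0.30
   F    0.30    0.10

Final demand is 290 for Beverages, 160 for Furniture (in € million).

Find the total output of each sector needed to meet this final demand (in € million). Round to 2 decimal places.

x_B = 457.78, x_F = 330.37

I − A =
  [   0.85    -0.30]
  [  -0.30     0.90]
det(I−A) = (0.85)(0.90) − (-0.30)(-0.30) = 0.6750
adj(I−A) = [[0.90, 0.30], [0.30, 0.85]]
(I − A)⁻¹ = adj(I−A) / det(I−A) ≈
  [   1.3333     0.4444]
  [   0.4444     1.2593]
x = (I − A)⁻¹ d = adj(I−A)·d / det(I−A), with det(I−A) = 0.6750:
  x_B = (0.90·290 + 0.30·160) / 0.6750 = 309.00 / 0.6750 ≈ 457.78
  x_F = (0.30·290 + 0.85·160) / 0.6750 = 223.00 / 0.6750 ≈ 330.37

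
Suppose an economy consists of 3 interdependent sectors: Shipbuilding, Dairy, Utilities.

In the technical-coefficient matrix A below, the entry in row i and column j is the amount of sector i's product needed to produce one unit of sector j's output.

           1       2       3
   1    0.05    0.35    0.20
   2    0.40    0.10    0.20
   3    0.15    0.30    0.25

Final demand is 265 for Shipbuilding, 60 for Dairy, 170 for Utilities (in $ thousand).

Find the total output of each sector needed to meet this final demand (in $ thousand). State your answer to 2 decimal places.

x_1 = 538.18, x_2 = 417.24, x_3 = 501.20

I − A =
  [   0.95    -0.35    -0.20]
  [  -0.40     0.90    -0.20]
  [  -0.15    -0.30     0.75]
Cofactors of I−A, C_ij = (−1)^(i+j)·(minor ij) (rows/columns in the sector order above):
  C_11 = (0.90)(0.75) − (-0.20)(-0.30) = 0.6150
  C_12 = −[(-0.40)(0.75) − (-0.20)(-0.15)] = 0.3300
  C_13 = (-0.40)(-0.30) − (0.90)(-0.15) = 0.2550
  C_21 = −[(-0.35)(0.75) − (-0.20)(-0.30)] = 0.3225
  C_22 = (0.95)(0.75) − (-0.20)(-0.15) = 0.6825
  C_23 = −[(0.95)(-0.30) − (-0.35)(-0.15)] = 0.3375
  C_31 = (-0.35)(-0.20) − (-0.20)(0.90) = 0.2500
  C_32 = −[(0.95)(-0.20) − (-0.20)(-0.40)] = 0.2700
  C_33 = (0.95)(0.90) − (-0.35)(-0.40) = 0.7150
det(I−A) = Σ_j (I−A)_1j·C_1j = (0.95)(0.6150) + (-0.35)(0.3300) + (-0.20)(0.2550) = 0.41775
adj(I−A) = Cᵀ =
  [ 0.6150   0.3225   0.2500]
  [ 0.3300   0.6825   0.2700]
  [ 0.2550   0.3375   0.7150]
(I − A)⁻¹ = adj(I−A) / det(I−A) ≈
  [   1.4722     0.7720     0.5984]
  [   0.7899     1.6338     0.6463]
  [   0.6104     0.8079     1.7115]
x = (I − A)⁻¹ d = adj(I−A)·d / det(I−A), with det(I−A) = 0.41775:
  x_1 = (0.6150·265 + 0.3225·60 + 0.2500·170) / 0.41775 = 224.825 / 0.41775 ≈ 538.18
  x_2 = (0.3300·265 + 0.6825·60 + 0.2700·170) / 0.41775 = 174.30 / 0.41775 ≈ 417.24
  x_3 = (0.2550·265 + 0.3375·60 + 0.7150·170) / 0.41775 = 209.375 / 0.41775 ≈ 501.20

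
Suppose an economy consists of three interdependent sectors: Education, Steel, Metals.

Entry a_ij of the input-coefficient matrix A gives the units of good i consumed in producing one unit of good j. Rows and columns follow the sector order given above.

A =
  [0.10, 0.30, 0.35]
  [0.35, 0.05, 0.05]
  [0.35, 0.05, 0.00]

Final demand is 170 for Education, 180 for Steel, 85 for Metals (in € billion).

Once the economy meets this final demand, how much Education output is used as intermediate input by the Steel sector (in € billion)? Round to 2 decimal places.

I − A =
  [   0.90    -0.30    -0.35]
  [  -0.35     0.95    -0.05]
  [  -0.35    -0.05     1.00]
Cofactors of I−A, C_ij = (−1)^(i+j)·(minor ij) (rows/columns in the sector order above):
  C_11 = (0.95)(1.00) − (-0.05)(-0.05) = 0.9475
  C_12 = −[(-0.35)(1.00) − (-0.05)(-0.35)] = 0.3675
  C_13 = (-0.35)(-0.05) − (0.95)(-0.35) = 0.3500
  C_21 = −[(-0.30)(1.00) − (-0.35)(-0.05)] = 0.3175
  C_22 = (0.90)(1.00) − (-0.35)(-0.35) = 0.7775
  C_23 = −[(0.90)(-0.05) − (-0.30)(-0.35)] = 0.1500
  C_31 = (-0.30)(-0.05) − (-0.35)(0.95) = 0.3475
  C_32 = −[(0.90)(-0.05) − (-0.35)(-0.35)] = 0.1675
  C_33 = (0.90)(0.95) − (-0.30)(-0.35) = 0.7500
det(I−A) = Σ_j (I−A)_1j·C_1j = (0.90)(0.9475) + (-0.30)(0.3675) + (-0.35)(0.3500) = 0.6200
adj(I−A) = Cᵀ =
  [ 0.9475   0.3175   0.3475]
  [ 0.3675   0.7775   0.1675]
  [ 0.3500   0.1500   0.7500]
(I − A)⁻¹ = adj(I−A) / det(I−A) ≈
  [   1.5282     0.5121     0.5605]
  [   0.5927     1.2540     0.2702]
  [   0.5645     0.2419     1.2097]
First solve x = (I − A)⁻¹ d = adj(I−A)·d / det(I−A); in particular x_S = (0.3675·170 + 0.7775·180 + 0.1675·85) / 0.6200 = 216.6625 / 0.6200 ≈ 349.4556.
Intermediate flow from E to S: z_ES = a_ES · x_S = 0.30 × 216.6625 / 0.6200 = 64.99875 / 0.6200 ≈ 104.84.

z_ES = 104.84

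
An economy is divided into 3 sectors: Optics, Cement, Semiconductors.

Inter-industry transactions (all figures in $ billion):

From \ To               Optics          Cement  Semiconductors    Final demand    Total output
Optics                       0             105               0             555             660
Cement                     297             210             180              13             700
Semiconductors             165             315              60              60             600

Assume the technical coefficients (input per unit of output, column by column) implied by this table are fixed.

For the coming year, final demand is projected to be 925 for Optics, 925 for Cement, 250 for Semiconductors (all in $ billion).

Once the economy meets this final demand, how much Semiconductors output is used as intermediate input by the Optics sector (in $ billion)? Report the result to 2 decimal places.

z_31 = 351.06

Technical coefficients a_ij = z_ij / X_j:
  a_11 = 0/660 = 0.00, a_21 = 297/660 = 0.45, a_31 = 165/660 = 0.25
  a_12 = 105/700 = 0.15, a_22 = 210/700 = 0.30, a_32 = 315/700 = 0.45
  a_13 = 0/600 = 0.00, a_23 = 180/600 = 0.30, a_33 = 60/600 = 0.10
I − A =
  [   1.00    -0.15     0.00]
  [  -0.45     0.70    -0.30]
  [  -0.25    -0.45     0.90]
Cofactors of I−A, C_ij = (−1)^(i+j)·(minor ij) (rows/columns in the sector order above):
  C_11 = (0.70)(0.90) − (-0.30)(-0.45) = 0.4950
  C_12 = −[(-0.45)(0.90) − (-0.30)(-0.25)] = 0.4800
  C_13 = (-0.45)(-0.45) − (0.70)(-0.25) = 0.3775
  C_21 = −[(-0.15)(0.90) − (0.00)(-0.45)] = 0.1350
  C_22 = (1.00)(0.90) − (0.00)(-0.25) = 0.9000
  C_23 = −[(1.00)(-0.45) − (-0.15)(-0.25)] = 0.4875
  C_31 = (-0.15)(-0.30) − (0.00)(0.70) = 0.0450
  C_32 = −[(1.00)(-0.30) − (0.00)(-0.45)] = 0.3000
  C_33 = (1.00)(0.70) − (-0.15)(-0.45) = 0.6325
det(I−A) = Σ_j (I−A)_1j·C_1j = (1.00)(0.4950) + (-0.15)(0.4800) + (0.00)(0.3775) = 0.4230
adj(I−A) = Cᵀ =
  [ 0.4950   0.1350   0.0450]
  [ 0.4800   0.9000   0.3000]
  [ 0.3775   0.4875   0.6325]
(I − A)⁻¹ = adj(I−A) / det(I−A) ≈
  [   1.1702     0.3191     0.1064]
  [   1.1348     2.1277     0.7092]
  [   0.8924     1.1525     1.4953]
First solve x = (I − A)⁻¹ d = adj(I−A)·d / det(I−A); in particular x_1 = (0.4950·925 + 0.1350·925 + 0.0450·250) / 0.4230 = 594.00 / 0.4230 ≈ 1404.2553.
Intermediate flow from 3 to 1: z_31 = a_31 · x_1 = 0.25 × 594.00 / 0.4230 = 148.50 / 0.4230 ≈ 351.06.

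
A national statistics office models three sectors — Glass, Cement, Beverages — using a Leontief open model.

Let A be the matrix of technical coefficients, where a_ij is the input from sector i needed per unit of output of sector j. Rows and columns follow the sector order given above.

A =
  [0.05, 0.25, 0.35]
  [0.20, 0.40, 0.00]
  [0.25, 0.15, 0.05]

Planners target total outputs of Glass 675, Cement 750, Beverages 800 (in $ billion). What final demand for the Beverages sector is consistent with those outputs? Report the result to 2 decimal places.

d_B = 478.75

I − A =
  [   0.95    -0.25    -0.35]
  [  -0.20     0.60     0.00]
  [  -0.25    -0.15     0.95]
d = (I − A) x:
  d_G = (+0.95)·675 + (-0.25)·750 + (-0.35)·800 = 173.75
  d_C = (-0.20)·675 + (+0.60)·750 + (+0.00)·800 = 315.00
  d_B = (-0.25)·675 + (-0.15)·750 + (+0.95)·800 = 478.75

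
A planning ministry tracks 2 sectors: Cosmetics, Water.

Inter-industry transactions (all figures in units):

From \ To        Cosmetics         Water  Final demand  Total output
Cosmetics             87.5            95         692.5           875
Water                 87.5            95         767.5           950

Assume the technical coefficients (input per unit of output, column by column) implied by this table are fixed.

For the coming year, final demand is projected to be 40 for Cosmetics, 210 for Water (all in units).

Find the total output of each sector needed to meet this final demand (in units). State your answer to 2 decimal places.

Technical coefficients a_ij = z_ij / X_j:
  a_11 = 87.5/875 = 0.10, a_21 = 87.5/875 = 0.10
  a_12 = 95/950 = 0.10, a_22 = 95/950 = 0.10
I − A =
  [   0.90    -0.10]
  [  -0.10     0.90]
det(I−A) = (0.90)(0.90) − (-0.10)(-0.10) = 0.8000
adj(I−A) = [[0.90, 0.10], [0.10, 0.90]]
(I − A)⁻¹ = adj(I−A) / det(I−A) ≈
  [   1.1250     0.1250]
  [   0.1250     1.1250]
x = (I − A)⁻¹ d = adj(I−A)·d / det(I−A), with det(I−A) = 0.8000:
  x_1 = (0.90·40 + 0.10·210) / 0.8000 = 57.00 / 0.8000 = 71.25
  x_2 = (0.10·40 + 0.90·210) / 0.8000 = 193.00 / 0.8000 = 241.25

x_1 = 71.25, x_2 = 241.25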